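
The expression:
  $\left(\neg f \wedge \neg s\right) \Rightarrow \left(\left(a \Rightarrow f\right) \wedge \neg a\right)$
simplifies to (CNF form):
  $f \vee s \vee \neg a$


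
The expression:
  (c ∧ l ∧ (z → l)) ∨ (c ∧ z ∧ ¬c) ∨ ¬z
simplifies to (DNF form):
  (c ∧ l) ∨ ¬z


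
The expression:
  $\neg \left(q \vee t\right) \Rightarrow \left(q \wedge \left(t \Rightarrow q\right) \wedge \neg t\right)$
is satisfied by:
  {t: True, q: True}
  {t: True, q: False}
  {q: True, t: False}


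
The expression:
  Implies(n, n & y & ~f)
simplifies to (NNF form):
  ~n | (y & ~f)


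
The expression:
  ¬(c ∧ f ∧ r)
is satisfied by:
  {c: False, r: False, f: False}
  {f: True, c: False, r: False}
  {r: True, c: False, f: False}
  {f: True, r: True, c: False}
  {c: True, f: False, r: False}
  {f: True, c: True, r: False}
  {r: True, c: True, f: False}


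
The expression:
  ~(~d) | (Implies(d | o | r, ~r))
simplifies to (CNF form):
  d | ~r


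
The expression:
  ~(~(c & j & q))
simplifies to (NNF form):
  c & j & q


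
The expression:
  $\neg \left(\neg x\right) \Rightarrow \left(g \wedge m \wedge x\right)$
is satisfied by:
  {g: True, m: True, x: False}
  {g: True, m: False, x: False}
  {m: True, g: False, x: False}
  {g: False, m: False, x: False}
  {x: True, g: True, m: True}


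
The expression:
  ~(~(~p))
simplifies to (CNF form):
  ~p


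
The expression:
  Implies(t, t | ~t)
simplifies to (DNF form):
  True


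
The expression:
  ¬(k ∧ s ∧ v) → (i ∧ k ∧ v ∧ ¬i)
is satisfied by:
  {k: True, s: True, v: True}


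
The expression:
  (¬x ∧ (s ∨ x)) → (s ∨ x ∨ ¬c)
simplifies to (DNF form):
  True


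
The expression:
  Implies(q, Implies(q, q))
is always true.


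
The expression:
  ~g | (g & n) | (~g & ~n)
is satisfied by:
  {n: True, g: False}
  {g: False, n: False}
  {g: True, n: True}


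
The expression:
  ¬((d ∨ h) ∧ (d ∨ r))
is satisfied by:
  {h: False, d: False, r: False}
  {r: True, h: False, d: False}
  {h: True, r: False, d: False}


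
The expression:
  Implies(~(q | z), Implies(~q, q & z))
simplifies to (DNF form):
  q | z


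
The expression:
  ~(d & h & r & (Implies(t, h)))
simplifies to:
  ~d | ~h | ~r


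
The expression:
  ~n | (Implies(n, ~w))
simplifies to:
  ~n | ~w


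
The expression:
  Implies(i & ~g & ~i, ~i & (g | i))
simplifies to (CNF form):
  True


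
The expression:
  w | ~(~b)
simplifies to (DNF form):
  b | w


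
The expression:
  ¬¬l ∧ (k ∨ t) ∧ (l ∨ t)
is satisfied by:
  {k: True, t: True, l: True}
  {k: True, l: True, t: False}
  {t: True, l: True, k: False}


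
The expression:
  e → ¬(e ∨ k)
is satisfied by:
  {e: False}


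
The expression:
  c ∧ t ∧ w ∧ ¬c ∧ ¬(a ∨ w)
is never true.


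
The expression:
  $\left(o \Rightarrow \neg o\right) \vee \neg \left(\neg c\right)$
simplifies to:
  $c \vee \neg o$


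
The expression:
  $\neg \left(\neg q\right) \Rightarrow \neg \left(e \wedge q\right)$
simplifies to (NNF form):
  $\neg e \vee \neg q$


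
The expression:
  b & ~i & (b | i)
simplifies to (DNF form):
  b & ~i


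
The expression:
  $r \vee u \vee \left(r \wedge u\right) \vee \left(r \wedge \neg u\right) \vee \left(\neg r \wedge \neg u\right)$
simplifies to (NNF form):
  $\text{True}$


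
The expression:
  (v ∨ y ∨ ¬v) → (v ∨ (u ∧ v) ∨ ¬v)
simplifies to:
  True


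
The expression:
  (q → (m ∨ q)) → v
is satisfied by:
  {v: True}


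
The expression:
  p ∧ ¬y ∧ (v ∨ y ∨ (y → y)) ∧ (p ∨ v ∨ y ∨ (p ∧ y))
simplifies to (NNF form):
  p ∧ ¬y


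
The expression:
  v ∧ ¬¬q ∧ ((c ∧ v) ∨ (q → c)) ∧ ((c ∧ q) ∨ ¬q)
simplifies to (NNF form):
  c ∧ q ∧ v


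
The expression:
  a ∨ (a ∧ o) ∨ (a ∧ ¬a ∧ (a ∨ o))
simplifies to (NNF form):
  a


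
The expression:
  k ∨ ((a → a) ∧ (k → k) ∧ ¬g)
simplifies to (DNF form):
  k ∨ ¬g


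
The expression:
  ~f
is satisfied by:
  {f: False}


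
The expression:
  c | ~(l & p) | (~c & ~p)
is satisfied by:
  {c: True, l: False, p: False}
  {l: False, p: False, c: False}
  {p: True, c: True, l: False}
  {p: True, l: False, c: False}
  {c: True, l: True, p: False}
  {l: True, c: False, p: False}
  {p: True, l: True, c: True}


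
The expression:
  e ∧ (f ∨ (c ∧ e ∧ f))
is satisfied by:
  {e: True, f: True}


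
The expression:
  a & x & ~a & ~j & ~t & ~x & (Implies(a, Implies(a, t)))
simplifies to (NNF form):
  False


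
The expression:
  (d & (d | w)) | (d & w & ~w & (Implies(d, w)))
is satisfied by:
  {d: True}


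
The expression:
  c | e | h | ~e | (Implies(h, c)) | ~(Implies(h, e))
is always true.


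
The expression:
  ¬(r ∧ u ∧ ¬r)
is always true.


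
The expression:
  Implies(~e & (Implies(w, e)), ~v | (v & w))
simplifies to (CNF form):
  e | w | ~v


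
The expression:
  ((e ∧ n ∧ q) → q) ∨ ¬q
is always true.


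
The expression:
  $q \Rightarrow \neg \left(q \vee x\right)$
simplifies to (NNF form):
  $\neg q$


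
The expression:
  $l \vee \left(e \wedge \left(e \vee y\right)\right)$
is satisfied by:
  {l: True, e: True}
  {l: True, e: False}
  {e: True, l: False}


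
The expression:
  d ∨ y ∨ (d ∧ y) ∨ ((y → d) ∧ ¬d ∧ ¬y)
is always true.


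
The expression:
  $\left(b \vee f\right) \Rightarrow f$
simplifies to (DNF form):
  $f \vee \neg b$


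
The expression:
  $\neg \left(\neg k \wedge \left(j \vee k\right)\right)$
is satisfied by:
  {k: True, j: False}
  {j: False, k: False}
  {j: True, k: True}


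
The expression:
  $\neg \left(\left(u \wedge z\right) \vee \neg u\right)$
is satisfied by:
  {u: True, z: False}


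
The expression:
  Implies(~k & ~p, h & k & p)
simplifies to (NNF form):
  k | p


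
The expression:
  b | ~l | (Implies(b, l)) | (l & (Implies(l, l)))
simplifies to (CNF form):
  True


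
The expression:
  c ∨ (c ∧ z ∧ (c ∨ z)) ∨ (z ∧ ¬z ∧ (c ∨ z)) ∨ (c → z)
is always true.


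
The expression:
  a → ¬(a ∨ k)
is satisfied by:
  {a: False}


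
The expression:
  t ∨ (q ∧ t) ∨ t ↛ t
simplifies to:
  t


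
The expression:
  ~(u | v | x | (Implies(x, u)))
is never true.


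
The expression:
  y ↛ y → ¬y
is always true.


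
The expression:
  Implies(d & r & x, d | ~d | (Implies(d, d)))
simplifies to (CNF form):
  True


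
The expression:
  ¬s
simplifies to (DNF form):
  ¬s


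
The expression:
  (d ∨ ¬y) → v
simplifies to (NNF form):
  v ∨ (y ∧ ¬d)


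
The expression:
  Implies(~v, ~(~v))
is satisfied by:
  {v: True}


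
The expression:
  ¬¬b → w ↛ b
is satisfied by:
  {b: False}


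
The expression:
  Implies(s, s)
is always true.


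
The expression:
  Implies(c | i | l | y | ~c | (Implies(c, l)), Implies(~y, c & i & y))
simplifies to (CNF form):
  y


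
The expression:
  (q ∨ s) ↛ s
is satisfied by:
  {q: True, s: False}


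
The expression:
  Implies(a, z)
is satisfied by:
  {z: True, a: False}
  {a: False, z: False}
  {a: True, z: True}


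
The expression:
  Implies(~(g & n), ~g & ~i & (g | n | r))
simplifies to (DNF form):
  (g & n) | (n & ~i) | (g & n & r) | (g & n & ~g) | (g & r & ~g) | (n & r & ~i) | (n & ~g & ~i) | (r & ~g & ~i)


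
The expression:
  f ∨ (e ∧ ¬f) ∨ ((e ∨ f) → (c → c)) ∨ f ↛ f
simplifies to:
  True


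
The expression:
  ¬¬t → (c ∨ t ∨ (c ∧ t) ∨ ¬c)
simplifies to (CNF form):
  True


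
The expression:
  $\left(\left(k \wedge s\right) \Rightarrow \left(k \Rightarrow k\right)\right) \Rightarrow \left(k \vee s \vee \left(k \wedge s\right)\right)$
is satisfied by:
  {k: True, s: True}
  {k: True, s: False}
  {s: True, k: False}


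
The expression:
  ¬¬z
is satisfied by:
  {z: True}


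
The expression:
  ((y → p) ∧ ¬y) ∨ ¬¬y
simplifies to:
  True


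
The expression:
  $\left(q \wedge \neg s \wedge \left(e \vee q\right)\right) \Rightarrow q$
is always true.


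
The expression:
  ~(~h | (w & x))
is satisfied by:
  {h: True, w: False, x: False}
  {h: True, x: True, w: False}
  {h: True, w: True, x: False}


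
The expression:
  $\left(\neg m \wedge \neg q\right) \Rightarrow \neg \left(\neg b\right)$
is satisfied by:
  {b: True, q: True, m: True}
  {b: True, q: True, m: False}
  {b: True, m: True, q: False}
  {b: True, m: False, q: False}
  {q: True, m: True, b: False}
  {q: True, m: False, b: False}
  {m: True, q: False, b: False}


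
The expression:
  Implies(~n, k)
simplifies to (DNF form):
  k | n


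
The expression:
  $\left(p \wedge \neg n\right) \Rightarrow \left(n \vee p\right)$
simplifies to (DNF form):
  $\text{True}$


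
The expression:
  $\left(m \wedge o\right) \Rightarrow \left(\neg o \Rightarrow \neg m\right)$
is always true.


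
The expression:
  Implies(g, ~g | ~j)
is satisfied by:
  {g: False, j: False}
  {j: True, g: False}
  {g: True, j: False}


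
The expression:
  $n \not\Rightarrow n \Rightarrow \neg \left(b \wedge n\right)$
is always true.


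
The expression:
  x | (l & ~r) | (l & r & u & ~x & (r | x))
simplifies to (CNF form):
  (l | x) & (l | u | x) & (l | x | ~r) & (u | x | ~r)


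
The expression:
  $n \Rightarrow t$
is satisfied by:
  {t: True, n: False}
  {n: False, t: False}
  {n: True, t: True}


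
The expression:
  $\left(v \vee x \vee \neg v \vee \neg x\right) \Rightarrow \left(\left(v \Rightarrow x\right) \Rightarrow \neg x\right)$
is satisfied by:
  {x: False}


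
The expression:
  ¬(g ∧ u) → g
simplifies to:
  g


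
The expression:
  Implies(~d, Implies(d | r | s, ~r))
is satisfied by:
  {d: True, r: False}
  {r: False, d: False}
  {r: True, d: True}


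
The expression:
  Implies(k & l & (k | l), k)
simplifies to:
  True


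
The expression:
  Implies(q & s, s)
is always true.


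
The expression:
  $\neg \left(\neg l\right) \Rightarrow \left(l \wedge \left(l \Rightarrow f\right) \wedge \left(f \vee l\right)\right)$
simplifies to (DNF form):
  $f \vee \neg l$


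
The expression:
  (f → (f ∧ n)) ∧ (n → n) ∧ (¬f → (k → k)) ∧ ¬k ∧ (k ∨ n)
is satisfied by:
  {n: True, k: False}


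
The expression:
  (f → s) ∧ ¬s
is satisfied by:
  {f: False, s: False}


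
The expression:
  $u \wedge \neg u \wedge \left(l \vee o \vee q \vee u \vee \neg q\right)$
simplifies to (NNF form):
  $\text{False}$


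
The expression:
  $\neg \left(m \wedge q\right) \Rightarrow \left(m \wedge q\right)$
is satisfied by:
  {m: True, q: True}


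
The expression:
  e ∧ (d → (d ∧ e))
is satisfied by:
  {e: True}


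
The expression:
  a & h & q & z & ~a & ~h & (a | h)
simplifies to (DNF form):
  False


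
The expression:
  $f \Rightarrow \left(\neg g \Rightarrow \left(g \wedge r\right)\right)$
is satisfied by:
  {g: True, f: False}
  {f: False, g: False}
  {f: True, g: True}


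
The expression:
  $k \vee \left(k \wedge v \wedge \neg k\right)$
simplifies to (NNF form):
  $k$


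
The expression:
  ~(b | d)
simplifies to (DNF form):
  ~b & ~d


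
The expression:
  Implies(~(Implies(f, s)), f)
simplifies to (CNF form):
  True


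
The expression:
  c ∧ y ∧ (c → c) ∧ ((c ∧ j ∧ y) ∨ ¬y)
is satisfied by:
  {c: True, j: True, y: True}


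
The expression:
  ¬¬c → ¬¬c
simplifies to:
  True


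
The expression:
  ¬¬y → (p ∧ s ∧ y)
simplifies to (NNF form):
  (p ∧ s) ∨ ¬y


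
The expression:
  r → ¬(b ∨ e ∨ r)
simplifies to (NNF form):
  ¬r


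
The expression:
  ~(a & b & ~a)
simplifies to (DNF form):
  True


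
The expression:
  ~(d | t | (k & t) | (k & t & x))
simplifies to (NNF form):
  ~d & ~t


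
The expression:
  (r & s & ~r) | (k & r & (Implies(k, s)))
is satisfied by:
  {r: True, s: True, k: True}


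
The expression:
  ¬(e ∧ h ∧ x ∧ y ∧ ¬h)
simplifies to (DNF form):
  True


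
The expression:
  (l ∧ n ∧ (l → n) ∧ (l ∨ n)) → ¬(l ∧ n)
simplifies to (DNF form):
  ¬l ∨ ¬n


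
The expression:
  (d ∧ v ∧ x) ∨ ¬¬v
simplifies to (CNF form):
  v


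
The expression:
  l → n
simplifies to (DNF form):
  n ∨ ¬l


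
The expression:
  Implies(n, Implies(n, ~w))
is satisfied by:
  {w: False, n: False}
  {n: True, w: False}
  {w: True, n: False}


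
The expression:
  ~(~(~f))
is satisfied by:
  {f: False}


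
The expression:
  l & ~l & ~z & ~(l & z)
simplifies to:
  False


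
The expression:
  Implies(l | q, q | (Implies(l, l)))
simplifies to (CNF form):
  True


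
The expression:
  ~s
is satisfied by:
  {s: False}


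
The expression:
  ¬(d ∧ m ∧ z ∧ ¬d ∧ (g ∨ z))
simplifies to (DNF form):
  True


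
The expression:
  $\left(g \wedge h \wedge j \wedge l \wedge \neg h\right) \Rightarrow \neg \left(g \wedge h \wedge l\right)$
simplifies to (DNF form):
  $\text{True}$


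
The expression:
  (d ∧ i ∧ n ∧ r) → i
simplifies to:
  True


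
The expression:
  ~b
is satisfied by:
  {b: False}


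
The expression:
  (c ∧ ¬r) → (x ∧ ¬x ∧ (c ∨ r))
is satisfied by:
  {r: True, c: False}
  {c: False, r: False}
  {c: True, r: True}


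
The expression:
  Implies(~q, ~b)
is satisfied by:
  {q: True, b: False}
  {b: False, q: False}
  {b: True, q: True}


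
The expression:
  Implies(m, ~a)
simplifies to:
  ~a | ~m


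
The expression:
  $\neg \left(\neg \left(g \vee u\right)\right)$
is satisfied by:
  {g: True, u: True}
  {g: True, u: False}
  {u: True, g: False}


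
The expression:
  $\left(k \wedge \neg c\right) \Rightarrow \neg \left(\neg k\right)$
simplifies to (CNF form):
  $\text{True}$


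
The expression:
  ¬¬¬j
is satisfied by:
  {j: False}


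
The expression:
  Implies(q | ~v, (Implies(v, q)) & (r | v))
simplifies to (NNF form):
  r | v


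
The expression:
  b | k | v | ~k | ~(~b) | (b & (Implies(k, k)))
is always true.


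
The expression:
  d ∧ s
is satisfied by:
  {s: True, d: True}


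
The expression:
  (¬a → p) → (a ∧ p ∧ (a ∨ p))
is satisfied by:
  {p: False, a: False}
  {a: True, p: True}


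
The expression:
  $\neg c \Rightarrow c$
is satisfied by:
  {c: True}


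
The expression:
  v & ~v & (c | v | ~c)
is never true.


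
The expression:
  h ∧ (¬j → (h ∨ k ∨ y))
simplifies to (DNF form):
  h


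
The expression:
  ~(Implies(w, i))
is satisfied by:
  {w: True, i: False}


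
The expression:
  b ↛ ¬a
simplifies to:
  a ∧ b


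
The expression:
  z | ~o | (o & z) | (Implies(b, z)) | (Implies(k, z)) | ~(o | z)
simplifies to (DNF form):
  z | ~b | ~k | ~o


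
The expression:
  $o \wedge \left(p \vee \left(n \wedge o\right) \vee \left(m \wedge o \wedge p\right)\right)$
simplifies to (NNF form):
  $o \wedge \left(n \vee p\right)$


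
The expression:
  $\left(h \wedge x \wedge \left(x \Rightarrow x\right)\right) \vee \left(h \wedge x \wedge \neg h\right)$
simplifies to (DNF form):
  $h \wedge x$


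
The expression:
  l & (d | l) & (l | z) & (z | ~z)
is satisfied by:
  {l: True}


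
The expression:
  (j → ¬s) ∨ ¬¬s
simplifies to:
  True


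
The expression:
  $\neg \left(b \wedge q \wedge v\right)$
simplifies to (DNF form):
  $\neg b \vee \neg q \vee \neg v$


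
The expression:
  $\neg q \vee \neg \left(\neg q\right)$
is always true.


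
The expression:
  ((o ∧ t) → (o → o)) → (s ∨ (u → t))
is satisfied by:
  {t: True, s: True, u: False}
  {t: True, u: False, s: False}
  {s: True, u: False, t: False}
  {s: False, u: False, t: False}
  {t: True, s: True, u: True}
  {t: True, u: True, s: False}
  {s: True, u: True, t: False}


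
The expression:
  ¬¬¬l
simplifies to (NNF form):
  ¬l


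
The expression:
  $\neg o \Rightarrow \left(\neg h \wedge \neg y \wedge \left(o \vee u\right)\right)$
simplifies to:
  $o \vee \left(u \wedge \neg h \wedge \neg y\right)$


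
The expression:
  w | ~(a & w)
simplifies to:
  True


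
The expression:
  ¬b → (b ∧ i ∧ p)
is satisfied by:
  {b: True}


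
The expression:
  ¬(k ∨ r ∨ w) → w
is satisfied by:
  {r: True, k: True, w: True}
  {r: True, k: True, w: False}
  {r: True, w: True, k: False}
  {r: True, w: False, k: False}
  {k: True, w: True, r: False}
  {k: True, w: False, r: False}
  {w: True, k: False, r: False}


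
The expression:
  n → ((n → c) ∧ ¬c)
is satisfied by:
  {n: False}


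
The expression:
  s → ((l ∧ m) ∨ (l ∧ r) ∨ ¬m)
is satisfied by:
  {l: True, s: False, m: False}
  {s: False, m: False, l: False}
  {l: True, m: True, s: False}
  {m: True, s: False, l: False}
  {l: True, s: True, m: False}
  {s: True, l: False, m: False}
  {l: True, m: True, s: True}


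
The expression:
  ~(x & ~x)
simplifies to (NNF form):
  True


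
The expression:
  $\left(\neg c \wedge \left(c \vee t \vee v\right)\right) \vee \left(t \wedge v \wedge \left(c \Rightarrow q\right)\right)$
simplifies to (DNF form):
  $\left(t \wedge \neg c\right) \vee \left(v \wedge \neg c\right) \vee \left(q \wedge t \wedge v\right) \vee \left(q \wedge t \wedge \neg c\right) \vee \left(q \wedge v \wedge \neg c\right) \vee \left(t \wedge v \wedge \neg c\right) \vee \left(q \wedge t \wedge v \wedge \neg c\right)$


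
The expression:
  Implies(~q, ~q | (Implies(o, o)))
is always true.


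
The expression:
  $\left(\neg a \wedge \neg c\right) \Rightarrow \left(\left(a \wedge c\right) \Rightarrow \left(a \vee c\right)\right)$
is always true.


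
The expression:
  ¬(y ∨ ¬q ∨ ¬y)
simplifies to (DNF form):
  False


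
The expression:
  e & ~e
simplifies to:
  False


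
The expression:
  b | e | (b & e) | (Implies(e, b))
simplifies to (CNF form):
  True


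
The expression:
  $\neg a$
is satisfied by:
  {a: False}


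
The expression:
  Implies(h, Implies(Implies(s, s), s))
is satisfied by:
  {s: True, h: False}
  {h: False, s: False}
  {h: True, s: True}


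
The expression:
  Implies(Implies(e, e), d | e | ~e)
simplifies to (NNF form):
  True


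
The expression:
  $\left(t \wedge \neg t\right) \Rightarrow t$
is always true.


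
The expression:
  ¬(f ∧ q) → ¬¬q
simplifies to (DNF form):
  q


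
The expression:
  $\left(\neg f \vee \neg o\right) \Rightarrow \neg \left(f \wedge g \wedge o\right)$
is always true.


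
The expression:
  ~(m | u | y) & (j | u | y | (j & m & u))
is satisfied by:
  {j: True, u: False, y: False, m: False}


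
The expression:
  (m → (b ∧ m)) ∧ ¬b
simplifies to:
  ¬b ∧ ¬m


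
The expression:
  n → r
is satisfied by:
  {r: True, n: False}
  {n: False, r: False}
  {n: True, r: True}


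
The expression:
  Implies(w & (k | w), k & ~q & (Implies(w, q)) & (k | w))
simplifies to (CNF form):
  ~w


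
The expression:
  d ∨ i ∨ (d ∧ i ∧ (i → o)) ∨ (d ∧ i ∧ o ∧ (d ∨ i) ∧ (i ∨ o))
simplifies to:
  d ∨ i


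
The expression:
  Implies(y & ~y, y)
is always true.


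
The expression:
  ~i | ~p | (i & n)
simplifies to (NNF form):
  n | ~i | ~p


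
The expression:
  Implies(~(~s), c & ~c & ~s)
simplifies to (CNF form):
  ~s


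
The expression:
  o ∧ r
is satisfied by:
  {r: True, o: True}


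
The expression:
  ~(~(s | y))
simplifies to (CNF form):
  s | y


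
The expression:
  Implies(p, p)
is always true.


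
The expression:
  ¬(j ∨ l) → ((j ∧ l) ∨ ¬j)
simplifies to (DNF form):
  True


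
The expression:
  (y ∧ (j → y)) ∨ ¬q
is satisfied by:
  {y: True, q: False}
  {q: False, y: False}
  {q: True, y: True}


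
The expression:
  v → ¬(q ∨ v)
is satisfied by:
  {v: False}


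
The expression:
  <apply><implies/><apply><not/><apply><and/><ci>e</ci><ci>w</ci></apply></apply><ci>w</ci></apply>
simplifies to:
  <ci>w</ci>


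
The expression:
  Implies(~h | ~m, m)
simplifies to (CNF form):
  m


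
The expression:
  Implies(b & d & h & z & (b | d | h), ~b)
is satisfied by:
  {h: False, z: False, d: False, b: False}
  {b: True, h: False, z: False, d: False}
  {d: True, h: False, z: False, b: False}
  {b: True, d: True, h: False, z: False}
  {z: True, b: False, h: False, d: False}
  {b: True, z: True, h: False, d: False}
  {d: True, z: True, b: False, h: False}
  {b: True, d: True, z: True, h: False}
  {h: True, d: False, z: False, b: False}
  {b: True, h: True, d: False, z: False}
  {d: True, h: True, b: False, z: False}
  {b: True, d: True, h: True, z: False}
  {z: True, h: True, d: False, b: False}
  {b: True, z: True, h: True, d: False}
  {d: True, z: True, h: True, b: False}


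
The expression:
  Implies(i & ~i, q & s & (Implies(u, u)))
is always true.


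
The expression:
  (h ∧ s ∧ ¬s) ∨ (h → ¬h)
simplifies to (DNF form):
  ¬h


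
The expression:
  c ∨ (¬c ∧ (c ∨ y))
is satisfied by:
  {y: True, c: True}
  {y: True, c: False}
  {c: True, y: False}


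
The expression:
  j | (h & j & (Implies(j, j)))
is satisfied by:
  {j: True}


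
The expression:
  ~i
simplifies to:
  ~i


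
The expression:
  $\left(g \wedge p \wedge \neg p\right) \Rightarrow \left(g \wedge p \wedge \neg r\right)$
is always true.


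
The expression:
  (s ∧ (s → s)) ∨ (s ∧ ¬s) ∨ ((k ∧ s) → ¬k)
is always true.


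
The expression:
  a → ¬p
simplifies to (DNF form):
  ¬a ∨ ¬p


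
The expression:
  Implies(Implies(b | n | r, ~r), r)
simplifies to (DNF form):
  r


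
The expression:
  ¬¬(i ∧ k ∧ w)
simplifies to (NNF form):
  i ∧ k ∧ w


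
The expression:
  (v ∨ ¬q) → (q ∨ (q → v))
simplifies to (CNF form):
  True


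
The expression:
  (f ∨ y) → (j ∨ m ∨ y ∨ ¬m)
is always true.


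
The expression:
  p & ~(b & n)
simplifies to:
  p & (~b | ~n)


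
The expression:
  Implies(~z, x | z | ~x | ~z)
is always true.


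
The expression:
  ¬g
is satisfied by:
  {g: False}


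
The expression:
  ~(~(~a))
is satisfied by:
  {a: False}


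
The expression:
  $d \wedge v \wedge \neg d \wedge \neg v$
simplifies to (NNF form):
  $\text{False}$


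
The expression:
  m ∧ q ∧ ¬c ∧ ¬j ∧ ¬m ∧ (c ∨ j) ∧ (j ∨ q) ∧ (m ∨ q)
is never true.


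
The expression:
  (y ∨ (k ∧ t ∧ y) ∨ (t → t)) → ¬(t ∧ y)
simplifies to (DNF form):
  ¬t ∨ ¬y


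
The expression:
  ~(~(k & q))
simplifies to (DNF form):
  k & q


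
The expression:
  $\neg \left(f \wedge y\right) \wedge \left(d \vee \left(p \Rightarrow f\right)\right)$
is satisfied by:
  {d: True, f: False, p: False, y: False}
  {d: False, f: False, p: False, y: False}
  {d: True, y: True, f: False, p: False}
  {y: True, d: False, f: False, p: False}
  {d: True, p: True, y: False, f: False}
  {d: True, p: True, y: True, f: False}
  {d: True, f: True, y: False, p: False}
  {f: True, y: False, p: False, d: False}
  {d: True, p: True, f: True, y: False}
  {p: True, f: True, y: False, d: False}


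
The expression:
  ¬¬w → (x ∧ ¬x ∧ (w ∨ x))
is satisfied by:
  {w: False}


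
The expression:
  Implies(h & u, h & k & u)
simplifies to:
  k | ~h | ~u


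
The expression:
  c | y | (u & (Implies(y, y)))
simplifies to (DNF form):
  c | u | y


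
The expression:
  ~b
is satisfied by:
  {b: False}


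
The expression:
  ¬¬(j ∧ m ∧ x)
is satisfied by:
  {m: True, j: True, x: True}


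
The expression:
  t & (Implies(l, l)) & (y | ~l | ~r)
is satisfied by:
  {t: True, y: True, l: False, r: False}
  {t: True, l: False, y: False, r: False}
  {t: True, r: True, y: True, l: False}
  {t: True, r: True, l: False, y: False}
  {t: True, y: True, l: True, r: False}
  {t: True, l: True, y: False, r: False}
  {t: True, r: True, l: True, y: True}


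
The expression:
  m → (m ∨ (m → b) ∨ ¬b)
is always true.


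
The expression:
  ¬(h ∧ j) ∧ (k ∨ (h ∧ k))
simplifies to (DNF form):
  (k ∧ ¬h) ∨ (k ∧ ¬j)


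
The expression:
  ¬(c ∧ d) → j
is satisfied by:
  {d: True, j: True, c: True}
  {d: True, j: True, c: False}
  {j: True, c: True, d: False}
  {j: True, c: False, d: False}
  {d: True, c: True, j: False}


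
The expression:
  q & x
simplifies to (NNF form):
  q & x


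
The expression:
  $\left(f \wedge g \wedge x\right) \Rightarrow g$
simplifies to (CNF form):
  $\text{True}$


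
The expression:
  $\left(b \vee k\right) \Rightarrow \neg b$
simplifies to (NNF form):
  $\neg b$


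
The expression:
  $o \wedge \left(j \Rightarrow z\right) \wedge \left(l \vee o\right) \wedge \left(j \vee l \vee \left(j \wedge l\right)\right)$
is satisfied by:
  {l: True, z: True, o: True, j: False}
  {l: True, o: True, z: False, j: False}
  {l: True, j: True, z: True, o: True}
  {j: True, z: True, o: True, l: False}


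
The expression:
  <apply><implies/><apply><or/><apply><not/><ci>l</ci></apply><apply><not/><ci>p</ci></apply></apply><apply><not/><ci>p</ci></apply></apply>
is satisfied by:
  {l: True, p: False}
  {p: False, l: False}
  {p: True, l: True}


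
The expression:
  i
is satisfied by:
  {i: True}


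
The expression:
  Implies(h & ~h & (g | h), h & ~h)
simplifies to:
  True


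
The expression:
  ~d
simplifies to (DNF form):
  ~d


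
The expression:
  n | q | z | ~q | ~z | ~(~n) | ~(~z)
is always true.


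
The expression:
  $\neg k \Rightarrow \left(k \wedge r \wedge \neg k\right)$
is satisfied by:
  {k: True}


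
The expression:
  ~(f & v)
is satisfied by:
  {v: False, f: False}
  {f: True, v: False}
  {v: True, f: False}


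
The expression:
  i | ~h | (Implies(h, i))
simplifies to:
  i | ~h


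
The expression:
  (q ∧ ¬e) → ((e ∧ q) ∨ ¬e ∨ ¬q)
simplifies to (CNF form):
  True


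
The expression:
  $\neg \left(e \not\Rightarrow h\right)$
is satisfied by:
  {h: True, e: False}
  {e: False, h: False}
  {e: True, h: True}


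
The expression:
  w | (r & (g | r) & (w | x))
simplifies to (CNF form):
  (r | w) & (w | x)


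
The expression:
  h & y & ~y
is never true.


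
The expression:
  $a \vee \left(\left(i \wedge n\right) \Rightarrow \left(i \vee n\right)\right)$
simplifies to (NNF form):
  $\text{True}$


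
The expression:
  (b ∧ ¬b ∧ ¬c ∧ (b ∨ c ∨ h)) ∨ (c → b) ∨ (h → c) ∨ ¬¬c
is always true.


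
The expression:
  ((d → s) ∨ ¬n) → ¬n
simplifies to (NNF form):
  (d ∧ ¬s) ∨ ¬n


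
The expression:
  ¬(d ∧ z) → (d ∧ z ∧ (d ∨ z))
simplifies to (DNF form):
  d ∧ z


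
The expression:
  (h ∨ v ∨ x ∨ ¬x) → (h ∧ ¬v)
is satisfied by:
  {h: True, v: False}


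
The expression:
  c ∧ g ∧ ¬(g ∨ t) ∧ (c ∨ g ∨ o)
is never true.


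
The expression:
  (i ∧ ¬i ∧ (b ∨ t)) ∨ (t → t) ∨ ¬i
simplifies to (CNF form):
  True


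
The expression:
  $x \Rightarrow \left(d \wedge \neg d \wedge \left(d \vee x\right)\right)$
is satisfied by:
  {x: False}


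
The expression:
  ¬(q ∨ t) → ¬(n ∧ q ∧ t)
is always true.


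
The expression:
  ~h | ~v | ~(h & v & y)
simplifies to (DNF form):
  ~h | ~v | ~y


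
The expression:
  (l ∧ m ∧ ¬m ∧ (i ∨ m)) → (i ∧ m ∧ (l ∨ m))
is always true.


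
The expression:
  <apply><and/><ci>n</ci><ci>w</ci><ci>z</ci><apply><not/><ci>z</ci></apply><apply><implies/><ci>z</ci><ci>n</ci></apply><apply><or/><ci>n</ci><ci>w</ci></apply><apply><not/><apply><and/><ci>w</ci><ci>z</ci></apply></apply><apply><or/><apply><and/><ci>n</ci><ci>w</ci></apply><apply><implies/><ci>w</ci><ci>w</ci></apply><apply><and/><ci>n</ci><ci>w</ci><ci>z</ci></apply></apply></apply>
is never true.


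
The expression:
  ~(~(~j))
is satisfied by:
  {j: False}


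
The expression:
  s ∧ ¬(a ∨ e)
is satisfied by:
  {s: True, e: False, a: False}


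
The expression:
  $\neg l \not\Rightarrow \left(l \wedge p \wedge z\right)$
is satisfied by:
  {l: False}


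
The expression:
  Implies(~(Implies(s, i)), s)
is always true.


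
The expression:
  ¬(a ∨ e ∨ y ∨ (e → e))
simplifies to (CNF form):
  False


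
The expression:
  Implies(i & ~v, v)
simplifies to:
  v | ~i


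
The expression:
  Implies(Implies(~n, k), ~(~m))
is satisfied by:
  {m: True, k: False, n: False}
  {n: True, m: True, k: False}
  {m: True, k: True, n: False}
  {n: True, m: True, k: True}
  {n: False, k: False, m: False}


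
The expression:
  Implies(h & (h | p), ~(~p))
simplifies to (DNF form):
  p | ~h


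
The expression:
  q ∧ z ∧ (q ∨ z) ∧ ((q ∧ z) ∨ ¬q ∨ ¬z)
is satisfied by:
  {z: True, q: True}


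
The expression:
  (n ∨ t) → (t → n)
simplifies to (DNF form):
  n ∨ ¬t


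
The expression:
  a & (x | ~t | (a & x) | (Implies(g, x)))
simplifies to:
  a & (x | ~g | ~t)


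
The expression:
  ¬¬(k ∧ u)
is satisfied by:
  {u: True, k: True}


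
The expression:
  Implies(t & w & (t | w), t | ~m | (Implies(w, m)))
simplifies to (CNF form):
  True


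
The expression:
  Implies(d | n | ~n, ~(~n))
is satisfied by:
  {n: True}


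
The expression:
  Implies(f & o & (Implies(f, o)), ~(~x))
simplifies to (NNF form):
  x | ~f | ~o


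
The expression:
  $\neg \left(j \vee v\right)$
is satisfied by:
  {v: False, j: False}


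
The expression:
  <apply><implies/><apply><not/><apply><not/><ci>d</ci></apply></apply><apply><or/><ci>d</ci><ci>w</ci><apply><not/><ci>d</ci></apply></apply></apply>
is always true.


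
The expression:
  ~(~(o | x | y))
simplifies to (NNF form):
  o | x | y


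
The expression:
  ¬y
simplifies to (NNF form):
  ¬y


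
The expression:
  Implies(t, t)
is always true.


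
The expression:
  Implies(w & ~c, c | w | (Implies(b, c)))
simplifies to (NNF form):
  True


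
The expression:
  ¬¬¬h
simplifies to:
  ¬h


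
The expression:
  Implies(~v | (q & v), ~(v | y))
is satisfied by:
  {q: False, y: False, v: False}
  {v: True, q: False, y: False}
  {v: True, y: True, q: False}
  {q: True, v: False, y: False}


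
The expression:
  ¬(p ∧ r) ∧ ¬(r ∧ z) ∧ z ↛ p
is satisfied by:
  {z: True, p: False, r: False}


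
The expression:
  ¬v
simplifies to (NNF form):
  ¬v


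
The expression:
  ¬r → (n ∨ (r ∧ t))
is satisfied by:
  {r: True, n: True}
  {r: True, n: False}
  {n: True, r: False}


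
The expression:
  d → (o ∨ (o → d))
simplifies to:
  True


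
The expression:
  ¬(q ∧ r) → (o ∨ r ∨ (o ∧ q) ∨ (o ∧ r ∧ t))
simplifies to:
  o ∨ r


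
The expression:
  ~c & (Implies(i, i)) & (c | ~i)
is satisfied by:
  {i: False, c: False}


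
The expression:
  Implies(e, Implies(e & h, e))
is always true.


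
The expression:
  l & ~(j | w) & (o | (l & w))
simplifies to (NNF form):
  l & o & ~j & ~w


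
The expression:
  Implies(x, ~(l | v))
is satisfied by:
  {v: False, x: False, l: False}
  {l: True, v: False, x: False}
  {v: True, l: False, x: False}
  {l: True, v: True, x: False}
  {x: True, l: False, v: False}


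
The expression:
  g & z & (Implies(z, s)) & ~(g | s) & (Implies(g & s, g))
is never true.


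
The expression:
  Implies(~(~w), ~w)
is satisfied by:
  {w: False}


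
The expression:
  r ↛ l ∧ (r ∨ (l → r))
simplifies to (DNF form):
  r ∧ ¬l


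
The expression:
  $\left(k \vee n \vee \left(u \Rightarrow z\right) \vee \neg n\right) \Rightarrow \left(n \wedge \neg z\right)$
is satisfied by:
  {n: True, z: False}


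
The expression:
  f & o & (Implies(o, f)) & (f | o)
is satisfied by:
  {f: True, o: True}


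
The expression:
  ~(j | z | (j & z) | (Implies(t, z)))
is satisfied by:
  {t: True, z: False, j: False}


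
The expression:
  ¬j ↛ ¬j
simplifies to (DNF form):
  False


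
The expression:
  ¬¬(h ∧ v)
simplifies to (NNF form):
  h ∧ v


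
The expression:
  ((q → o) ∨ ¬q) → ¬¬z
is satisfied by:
  {z: True, q: True, o: False}
  {z: True, q: False, o: False}
  {z: True, o: True, q: True}
  {z: True, o: True, q: False}
  {q: True, o: False, z: False}


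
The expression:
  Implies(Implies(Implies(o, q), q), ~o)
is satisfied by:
  {o: False}


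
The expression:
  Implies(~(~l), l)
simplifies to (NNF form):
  True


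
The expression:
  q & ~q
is never true.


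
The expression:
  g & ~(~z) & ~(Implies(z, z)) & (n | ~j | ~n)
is never true.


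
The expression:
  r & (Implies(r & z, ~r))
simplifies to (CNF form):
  r & ~z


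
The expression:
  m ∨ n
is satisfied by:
  {n: True, m: True}
  {n: True, m: False}
  {m: True, n: False}


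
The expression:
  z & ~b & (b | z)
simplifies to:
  z & ~b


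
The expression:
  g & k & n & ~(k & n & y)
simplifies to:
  g & k & n & ~y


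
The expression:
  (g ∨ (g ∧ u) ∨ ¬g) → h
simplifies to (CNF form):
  h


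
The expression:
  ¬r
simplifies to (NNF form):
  ¬r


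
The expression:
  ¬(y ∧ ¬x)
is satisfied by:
  {x: True, y: False}
  {y: False, x: False}
  {y: True, x: True}


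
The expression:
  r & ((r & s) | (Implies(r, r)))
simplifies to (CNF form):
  r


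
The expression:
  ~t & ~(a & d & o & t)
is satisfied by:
  {t: False}


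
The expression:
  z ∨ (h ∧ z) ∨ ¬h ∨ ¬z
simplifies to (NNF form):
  True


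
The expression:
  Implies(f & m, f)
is always true.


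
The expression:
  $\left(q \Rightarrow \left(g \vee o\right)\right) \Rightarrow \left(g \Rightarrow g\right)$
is always true.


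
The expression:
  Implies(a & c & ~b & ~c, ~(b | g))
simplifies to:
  True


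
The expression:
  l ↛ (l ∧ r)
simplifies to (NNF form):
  l ∧ ¬r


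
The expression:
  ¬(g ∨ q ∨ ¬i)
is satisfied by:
  {i: True, q: False, g: False}


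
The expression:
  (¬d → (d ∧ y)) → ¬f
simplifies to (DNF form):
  ¬d ∨ ¬f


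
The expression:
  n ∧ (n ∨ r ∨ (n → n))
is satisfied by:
  {n: True}


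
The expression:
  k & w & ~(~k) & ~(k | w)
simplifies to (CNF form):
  False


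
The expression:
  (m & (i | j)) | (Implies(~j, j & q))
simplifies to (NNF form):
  j | (i & m)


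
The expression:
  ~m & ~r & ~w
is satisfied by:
  {r: False, w: False, m: False}


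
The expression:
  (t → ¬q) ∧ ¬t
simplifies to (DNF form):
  ¬t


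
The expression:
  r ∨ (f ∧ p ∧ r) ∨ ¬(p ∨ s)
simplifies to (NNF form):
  r ∨ (¬p ∧ ¬s)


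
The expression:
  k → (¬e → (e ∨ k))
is always true.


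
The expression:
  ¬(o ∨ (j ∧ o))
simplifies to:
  ¬o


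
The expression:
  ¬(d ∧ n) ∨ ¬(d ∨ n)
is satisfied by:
  {d: False, n: False}
  {n: True, d: False}
  {d: True, n: False}


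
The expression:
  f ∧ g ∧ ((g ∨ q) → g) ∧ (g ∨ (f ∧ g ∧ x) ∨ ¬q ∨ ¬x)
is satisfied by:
  {g: True, f: True}


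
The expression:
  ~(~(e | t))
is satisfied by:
  {t: True, e: True}
  {t: True, e: False}
  {e: True, t: False}


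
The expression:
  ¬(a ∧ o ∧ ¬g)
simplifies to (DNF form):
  g ∨ ¬a ∨ ¬o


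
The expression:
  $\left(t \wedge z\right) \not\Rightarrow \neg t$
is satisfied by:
  {t: True, z: True}


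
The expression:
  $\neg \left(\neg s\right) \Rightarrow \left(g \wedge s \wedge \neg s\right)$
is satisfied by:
  {s: False}


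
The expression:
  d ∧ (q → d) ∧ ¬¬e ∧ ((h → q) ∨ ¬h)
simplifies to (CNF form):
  d ∧ e ∧ (q ∨ ¬h)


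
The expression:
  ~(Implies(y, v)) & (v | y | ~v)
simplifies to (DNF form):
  y & ~v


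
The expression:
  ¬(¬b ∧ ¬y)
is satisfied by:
  {y: True, b: True}
  {y: True, b: False}
  {b: True, y: False}


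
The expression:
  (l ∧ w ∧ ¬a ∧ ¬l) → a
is always true.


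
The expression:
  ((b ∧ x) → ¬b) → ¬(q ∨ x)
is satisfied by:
  {b: True, x: False, q: False}
  {x: False, q: False, b: False}
  {b: True, x: True, q: False}
  {b: True, q: True, x: True}


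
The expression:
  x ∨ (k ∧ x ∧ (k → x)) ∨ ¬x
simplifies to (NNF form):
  True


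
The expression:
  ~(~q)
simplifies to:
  q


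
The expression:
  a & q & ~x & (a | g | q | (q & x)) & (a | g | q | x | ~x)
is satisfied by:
  {a: True, q: True, x: False}


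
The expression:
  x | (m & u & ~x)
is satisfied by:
  {x: True, m: True, u: True}
  {x: True, m: True, u: False}
  {x: True, u: True, m: False}
  {x: True, u: False, m: False}
  {m: True, u: True, x: False}


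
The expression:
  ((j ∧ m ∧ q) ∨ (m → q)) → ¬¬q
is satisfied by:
  {q: True, m: True}
  {q: True, m: False}
  {m: True, q: False}


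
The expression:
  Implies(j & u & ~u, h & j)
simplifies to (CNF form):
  True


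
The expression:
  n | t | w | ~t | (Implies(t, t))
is always true.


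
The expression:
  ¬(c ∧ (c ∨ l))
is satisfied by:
  {c: False}


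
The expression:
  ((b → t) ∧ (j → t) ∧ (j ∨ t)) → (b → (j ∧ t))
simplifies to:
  j ∨ ¬b ∨ ¬t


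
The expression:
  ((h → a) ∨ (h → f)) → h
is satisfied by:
  {h: True}


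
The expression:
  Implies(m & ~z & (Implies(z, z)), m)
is always true.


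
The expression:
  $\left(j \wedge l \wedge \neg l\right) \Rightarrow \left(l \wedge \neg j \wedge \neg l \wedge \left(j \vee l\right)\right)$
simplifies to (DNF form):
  $\text{True}$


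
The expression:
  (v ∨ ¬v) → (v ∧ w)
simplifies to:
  v ∧ w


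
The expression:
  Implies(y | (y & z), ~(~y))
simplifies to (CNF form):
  True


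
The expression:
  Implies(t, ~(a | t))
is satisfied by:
  {t: False}


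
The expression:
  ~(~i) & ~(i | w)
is never true.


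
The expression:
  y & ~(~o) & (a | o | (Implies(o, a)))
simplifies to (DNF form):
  o & y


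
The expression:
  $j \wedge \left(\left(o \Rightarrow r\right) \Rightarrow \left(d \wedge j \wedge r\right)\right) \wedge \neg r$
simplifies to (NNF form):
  $j \wedge o \wedge \neg r$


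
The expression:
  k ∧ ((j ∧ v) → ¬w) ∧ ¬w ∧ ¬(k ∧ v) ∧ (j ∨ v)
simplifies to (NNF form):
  j ∧ k ∧ ¬v ∧ ¬w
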